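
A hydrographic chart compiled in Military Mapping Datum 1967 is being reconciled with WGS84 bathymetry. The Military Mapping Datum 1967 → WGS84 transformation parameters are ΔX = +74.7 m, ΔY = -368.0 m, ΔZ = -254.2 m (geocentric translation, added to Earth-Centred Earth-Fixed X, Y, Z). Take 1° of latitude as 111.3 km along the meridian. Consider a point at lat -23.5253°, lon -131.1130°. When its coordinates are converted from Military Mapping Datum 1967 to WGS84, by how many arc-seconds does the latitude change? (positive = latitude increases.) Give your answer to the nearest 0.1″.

sin φ = -0.399154, cos φ = 0.916884, sin λ = -0.753414, cos λ = -0.657546.
North component: ΔN = −sin φ cos λ·ΔX − sin φ sin λ·ΔY + cos φ·ΔZ = −(-0.399154)(-0.657546)(74.7) − (-0.399154)(-0.753414)(-368.0) + (0.916884)(-254.2) = -142.01 m.
1° of latitude spans 111300 m, so Δφ = -142.01 / 111300 × 3600 = -4.593″.

Δφ = -4.6″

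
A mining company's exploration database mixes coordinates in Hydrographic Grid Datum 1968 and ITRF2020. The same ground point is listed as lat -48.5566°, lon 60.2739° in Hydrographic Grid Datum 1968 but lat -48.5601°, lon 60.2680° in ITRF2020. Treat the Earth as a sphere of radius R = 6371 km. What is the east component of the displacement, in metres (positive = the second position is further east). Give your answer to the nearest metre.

ΔE = -434 m

Δφ = -48.5601° − -48.5566° = -0.0035°; Δλ = 60.2680° − 60.2739° = -0.0059°.
1° along a meridian = πR/180 = 111195 m.
ΔN = Δφ × 111195 = -389.2 m; ΔE = Δλ × 111195 × cos(-48.5566°) = -0.0059 × 111195 × 0.661880 = -434.2 m.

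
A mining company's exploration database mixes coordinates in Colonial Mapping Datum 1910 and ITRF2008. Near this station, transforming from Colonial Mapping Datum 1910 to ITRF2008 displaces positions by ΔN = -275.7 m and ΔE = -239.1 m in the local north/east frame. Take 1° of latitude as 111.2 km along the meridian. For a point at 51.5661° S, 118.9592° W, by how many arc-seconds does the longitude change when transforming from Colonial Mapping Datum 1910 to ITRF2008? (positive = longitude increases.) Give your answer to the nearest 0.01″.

At latitude -51.5661°, cos φ = 0.621611.
1° of longitude at this latitude = 111.2 × cos φ = 69.12 km, so Δλ = -239.1 / 69123.2 = -0.0034590° = -12.453″.

Δλ = -12.45″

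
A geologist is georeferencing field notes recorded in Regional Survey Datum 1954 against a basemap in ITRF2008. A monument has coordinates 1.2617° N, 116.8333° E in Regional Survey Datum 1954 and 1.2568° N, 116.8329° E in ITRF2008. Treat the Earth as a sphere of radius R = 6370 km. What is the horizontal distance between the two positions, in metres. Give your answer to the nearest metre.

547 m

Δφ = 1.2568° − 1.2617° = -0.0049°; Δλ = 116.8329° − 116.8333° = -0.0004°.
1° along a meridian = πR/180 = 111177 m.
ΔN = Δφ × 111177 = -544.8 m; ΔE = Δλ × 111177 × cos(1.2617°) = -0.0004 × 111177 × 0.999758 = -44.5 m.
Distance = √(ΔE² + ΔN²) = √((-44.5)² + (-544.8)²) = 546.6 m.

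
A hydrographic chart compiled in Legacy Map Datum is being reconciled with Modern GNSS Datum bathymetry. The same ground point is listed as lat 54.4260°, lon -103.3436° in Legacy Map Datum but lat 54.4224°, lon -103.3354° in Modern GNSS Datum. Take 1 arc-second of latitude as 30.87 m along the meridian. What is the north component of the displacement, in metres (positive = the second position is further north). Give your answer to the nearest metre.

ΔN = -400 m

Δφ = 54.4224° − 54.4260° = -0.0036°; Δλ = -103.3354° − -103.3436° = +0.0082°.
1° of latitude = 3600 × 30.87 = 111132 m.
ΔN = Δφ × 111132 = -400.1 m; ΔE = Δλ × 111132 × cos(54.4260°) = +0.0082 × 111132 × 0.581754 = 530.1 m.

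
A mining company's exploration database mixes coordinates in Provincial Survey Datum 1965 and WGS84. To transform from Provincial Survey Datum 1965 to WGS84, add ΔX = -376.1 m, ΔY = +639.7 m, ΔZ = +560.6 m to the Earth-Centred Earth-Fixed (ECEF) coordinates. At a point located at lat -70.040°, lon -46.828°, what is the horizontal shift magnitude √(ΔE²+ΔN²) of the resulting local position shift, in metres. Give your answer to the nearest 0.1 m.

515.6 m

At φ = -70.040°, λ = -46.828°: sin φ = -0.939931, cos φ = 0.341364, sin λ = -0.729303, cos λ = 0.684191.
ΔE = −sin λ·ΔX + cos λ·ΔY = −(-0.729303)·(-376.1) + (0.684191)·(639.7) = 163.39 m.
ΔN = −sin φ cos λ·ΔX − sin φ sin λ·ΔY + cos φ·ΔZ = −(-0.939931)(0.684191)(-376.1) − (-0.939931)(-0.729303)(639.7) + (0.341364)(560.6) = -489.01 m.
Horizontal magnitude = √(ΔE² + ΔN²) = √(163.39² + (-489.01)²) = 515.58 m.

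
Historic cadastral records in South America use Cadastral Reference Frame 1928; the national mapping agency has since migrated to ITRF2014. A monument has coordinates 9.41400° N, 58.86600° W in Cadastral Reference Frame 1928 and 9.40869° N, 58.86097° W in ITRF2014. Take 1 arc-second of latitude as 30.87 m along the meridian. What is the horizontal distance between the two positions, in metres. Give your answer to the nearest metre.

Δφ = 9.40869° − 9.41400° = -0.00531°; Δλ = -58.86097° − -58.86600° = +0.00503°.
1° of latitude = 3600 × 30.87 = 111132 m.
ΔN = Δφ × 111132 = -590.1 m; ΔE = Δλ × 111132 × cos(9.41400°) = +0.00503 × 111132 × 0.986532 = 551.5 m.
Distance = √(ΔE² + ΔN²) = √(551.5² + (-590.1)²) = 807.7 m.

808 m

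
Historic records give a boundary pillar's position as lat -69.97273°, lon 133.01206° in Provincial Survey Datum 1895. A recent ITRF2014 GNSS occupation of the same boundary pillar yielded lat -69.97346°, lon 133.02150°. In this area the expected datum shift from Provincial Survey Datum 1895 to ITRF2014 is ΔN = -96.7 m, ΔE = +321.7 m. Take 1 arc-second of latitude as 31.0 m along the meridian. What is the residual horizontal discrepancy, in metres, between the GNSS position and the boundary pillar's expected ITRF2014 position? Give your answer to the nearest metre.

Observed coordinate differences: Δφ = -0.00073°, Δλ = +0.00944°.
Converting to metres (1° lat = 111600 m, cos φ = 0.342467): observed ΔN = -81.5 m, observed ΔE = 360.8 m.
Subtracting the expected shift leaves a residual of -81.5 − (-96.7) = 15.2 m north and 360.8 − (321.7) = 39.1 m east.
Residual distance = √(15.2² + 39.1²) = 42.0 m.

42 m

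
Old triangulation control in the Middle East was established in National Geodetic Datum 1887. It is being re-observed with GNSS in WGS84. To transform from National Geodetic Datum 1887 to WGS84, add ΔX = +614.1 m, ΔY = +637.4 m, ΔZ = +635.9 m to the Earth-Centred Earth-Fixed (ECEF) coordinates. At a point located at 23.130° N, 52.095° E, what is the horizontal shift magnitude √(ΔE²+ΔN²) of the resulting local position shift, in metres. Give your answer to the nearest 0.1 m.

At φ = 23.130°, λ = 52.095°: sin φ = 0.392819, cos φ = 0.919616, sin λ = 0.789030, cos λ = 0.614354.
ΔE = −sin λ·ΔX + cos λ·ΔY = −(0.789030)·(614.1) + (0.614354)·(637.4) = -92.95 m.
ΔN = −sin φ cos λ·ΔX − sin φ sin λ·ΔY + cos φ·ΔZ = −(0.392819)(0.614354)(614.1) − (0.392819)(0.789030)(637.4) + (0.919616)(635.9) = 239.02 m.
Horizontal magnitude = √(ΔE² + ΔN²) = √((-92.95)² + 239.02²) = 256.46 m.

256.5 m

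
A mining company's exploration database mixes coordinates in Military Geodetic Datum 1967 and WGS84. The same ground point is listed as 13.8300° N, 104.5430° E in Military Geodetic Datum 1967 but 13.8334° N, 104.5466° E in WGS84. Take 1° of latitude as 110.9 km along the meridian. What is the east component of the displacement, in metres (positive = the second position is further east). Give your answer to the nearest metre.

ΔE = 388 m

Δφ = 13.8334° − 13.8300° = +0.0034°; Δλ = 104.5466° − 104.5430° = +0.0036°.
ΔN = Δφ × 110900 = 377.1 m; ΔE = Δλ × 110900 × cos(13.8300°) = +0.0036 × 110900 × 0.971009 = 387.7 m.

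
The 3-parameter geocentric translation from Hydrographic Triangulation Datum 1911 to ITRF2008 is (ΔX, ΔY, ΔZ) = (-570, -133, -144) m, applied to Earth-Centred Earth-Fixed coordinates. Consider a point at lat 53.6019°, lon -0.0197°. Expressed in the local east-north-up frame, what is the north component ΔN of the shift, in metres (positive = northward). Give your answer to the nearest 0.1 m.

The local north axis is (−sin φ cos λ, −sin φ sin λ, cos φ), giving ΔN = 458.801 − 0.037 − 85.448 = 373.32 m.

ΔN = 373.3 m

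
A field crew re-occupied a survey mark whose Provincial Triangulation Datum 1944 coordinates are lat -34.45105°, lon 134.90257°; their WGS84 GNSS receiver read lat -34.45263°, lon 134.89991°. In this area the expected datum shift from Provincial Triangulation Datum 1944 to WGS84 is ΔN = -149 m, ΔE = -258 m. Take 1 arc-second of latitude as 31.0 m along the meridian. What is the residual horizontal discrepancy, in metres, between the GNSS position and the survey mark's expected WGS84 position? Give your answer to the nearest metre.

Observed coordinate differences: Δφ = -0.00158°, Δλ = -0.00266°.
Converting to metres (1° lat = 111600 m, cos φ = 0.824610): observed ΔN = -176.3 m, observed ΔE = -244.8 m.
Subtracting the expected shift leaves a residual of -176.3 − (-149) = -27.3 m north and -244.8 − (-258) = 13.2 m east.
Residual distance = √((-27.3)² + 13.2²) = 30.4 m.

30 m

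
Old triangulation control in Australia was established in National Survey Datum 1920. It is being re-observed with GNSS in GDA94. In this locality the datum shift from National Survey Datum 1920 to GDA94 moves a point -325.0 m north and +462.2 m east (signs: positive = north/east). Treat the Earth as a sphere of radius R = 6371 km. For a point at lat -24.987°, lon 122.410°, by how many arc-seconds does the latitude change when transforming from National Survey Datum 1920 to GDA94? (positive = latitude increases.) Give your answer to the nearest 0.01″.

Δφ = -10.52″

On a sphere of radius R, 1 rad of latitude = R, so Δφ = ΔN / R = -325.0 / 6371000 = -5.1012e-05 rad = -10.522″.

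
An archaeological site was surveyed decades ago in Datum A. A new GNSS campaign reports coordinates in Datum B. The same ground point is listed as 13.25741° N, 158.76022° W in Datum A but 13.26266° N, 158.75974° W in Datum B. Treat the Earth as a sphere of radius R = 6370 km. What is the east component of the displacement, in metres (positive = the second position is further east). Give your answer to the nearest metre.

ΔE = 52 m

Δφ = 13.26266° − 13.25741° = +0.00525°; Δλ = -158.75974° − -158.76022° = +0.00048°.
1° along a meridian = πR/180 = 111177 m.
ΔN = Δφ × 111177 = 583.7 m; ΔE = Δλ × 111177 × cos(13.25741°) = +0.00048 × 111177 × 0.973350 = 51.9 m.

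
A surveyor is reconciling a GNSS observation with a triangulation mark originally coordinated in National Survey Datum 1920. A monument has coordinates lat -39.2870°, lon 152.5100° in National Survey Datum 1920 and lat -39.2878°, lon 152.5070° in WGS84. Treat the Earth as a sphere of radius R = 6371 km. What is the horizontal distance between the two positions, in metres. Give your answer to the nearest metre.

Δφ = -39.2878° − -39.2870° = -0.0008°; Δλ = 152.5070° − 152.5100° = -0.0030°.
1° along a meridian = πR/180 = 111195 m.
ΔN = Δφ × 111195 = -89.0 m; ΔE = Δλ × 111195 × cos(-39.2870°) = -0.0030 × 111195 × 0.773984 = -258.2 m.
Distance = √(ΔE² + ΔN²) = √((-258.2)² + (-89.0)²) = 273.1 m.

273 m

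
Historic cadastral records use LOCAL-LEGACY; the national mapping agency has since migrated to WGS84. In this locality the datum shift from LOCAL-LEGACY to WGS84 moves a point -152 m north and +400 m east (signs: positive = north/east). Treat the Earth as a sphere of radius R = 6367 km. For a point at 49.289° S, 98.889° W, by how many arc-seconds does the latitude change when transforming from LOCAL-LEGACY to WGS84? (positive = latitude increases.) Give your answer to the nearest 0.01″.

On a sphere of radius R, 1 rad of latitude = R, so Δφ = ΔN / R = -152.0 / 6367000 = -2.3873e-05 rad = -4.924″.

Δφ = -4.92″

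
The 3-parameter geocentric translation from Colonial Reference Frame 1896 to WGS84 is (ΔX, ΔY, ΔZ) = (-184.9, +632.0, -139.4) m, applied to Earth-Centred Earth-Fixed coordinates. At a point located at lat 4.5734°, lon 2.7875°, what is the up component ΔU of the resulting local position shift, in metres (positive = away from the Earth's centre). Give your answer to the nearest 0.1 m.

The local up (radial) axis is (cos φ cos λ, cos φ sin λ, sin φ), giving ΔU = -184.093 + 30.637 − 11.115 = -164.57 m.

ΔU = -164.6 m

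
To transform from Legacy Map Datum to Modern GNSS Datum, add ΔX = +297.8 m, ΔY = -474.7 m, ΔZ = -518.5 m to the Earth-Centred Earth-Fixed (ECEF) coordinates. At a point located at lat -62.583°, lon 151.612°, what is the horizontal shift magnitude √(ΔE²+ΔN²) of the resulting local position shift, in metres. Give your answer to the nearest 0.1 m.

The local east axis at (φ, λ) is (−sin λ, cos λ, 0), so ΔE = −sin(151.612°)·297.8 + cos(151.612°)·(-474.7) = 276.03 m.
The local north axis is (−sin φ cos λ, −sin φ sin λ, cos φ), giving ΔN = -232.562 − 200.341 − 238.750 = -671.65 m.
Horizontal magnitude = √(ΔE² + ΔN²) = √(276.03² + (-671.65)²) = 726.16 m.

726.2 m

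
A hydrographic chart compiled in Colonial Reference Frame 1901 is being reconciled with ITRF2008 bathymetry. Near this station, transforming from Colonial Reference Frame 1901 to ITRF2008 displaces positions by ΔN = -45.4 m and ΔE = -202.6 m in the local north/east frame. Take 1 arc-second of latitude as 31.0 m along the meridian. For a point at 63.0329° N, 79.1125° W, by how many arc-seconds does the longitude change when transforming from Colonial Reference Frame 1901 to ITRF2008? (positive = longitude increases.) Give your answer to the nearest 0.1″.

Δλ = -14.4″

At latitude 63.0329°, cos φ = 0.453479.
1″ of longitude at this latitude = 31.00 × cos φ = 14.0578 m, so Δλ = -202.6 / 14.0578 = -14.412″.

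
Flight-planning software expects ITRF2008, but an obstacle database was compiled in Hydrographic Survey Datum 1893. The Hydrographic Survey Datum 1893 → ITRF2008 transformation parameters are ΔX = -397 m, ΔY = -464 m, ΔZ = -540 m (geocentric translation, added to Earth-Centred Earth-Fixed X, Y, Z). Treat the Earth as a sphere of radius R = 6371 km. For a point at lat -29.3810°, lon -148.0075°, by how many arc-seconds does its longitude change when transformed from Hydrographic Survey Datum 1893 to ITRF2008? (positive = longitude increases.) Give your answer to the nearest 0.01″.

sin φ = -0.490615, cos φ = 0.871377, sin λ = -0.529808, cos λ = -0.848117.
East component: ΔE = −sin λ·ΔX + cos λ·ΔY = −(-0.529808)(-397) + (-0.848117)(-464) = 183.19 m.
1° of latitude spans πR/180 = 111195 m; at latitude φ, 1° of longitude spans that × cos φ = 96892.7 m, so Δλ = 183.19 / 96892.7 × 3600 = 6.806″.

Δλ = 6.81″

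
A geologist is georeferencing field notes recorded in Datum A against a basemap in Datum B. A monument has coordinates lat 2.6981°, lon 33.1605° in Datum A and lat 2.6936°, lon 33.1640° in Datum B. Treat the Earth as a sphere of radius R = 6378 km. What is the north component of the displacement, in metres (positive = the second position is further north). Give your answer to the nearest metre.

Δφ = 2.6936° − 2.6981° = -0.0045°; Δλ = 33.1640° − 33.1605° = +0.0035°.
1° along a meridian = πR/180 = 111317 m.
ΔN = Δφ × 111317 = -500.9 m; ΔE = Δλ × 111317 × cos(2.6981°) = +0.0035 × 111317 × 0.998891 = 389.2 m.

ΔN = -501 m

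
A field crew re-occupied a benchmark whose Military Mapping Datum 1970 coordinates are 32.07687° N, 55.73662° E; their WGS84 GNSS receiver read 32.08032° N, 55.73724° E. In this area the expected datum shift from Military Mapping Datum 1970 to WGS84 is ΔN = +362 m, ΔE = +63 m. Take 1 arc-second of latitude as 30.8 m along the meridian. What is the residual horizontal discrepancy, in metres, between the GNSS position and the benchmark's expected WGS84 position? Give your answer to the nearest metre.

21 m

Observed coordinate differences: Δφ = +0.00345°, Δλ = +0.00062°.
Converting to metres (1° lat = 110880 m, cos φ = 0.847336): observed ΔN = 382.5 m, observed ΔE = 58.3 m.
Subtracting the expected shift leaves a residual of 382.5 − (362) = 20.5 m north and 58.3 − (63) = -4.7 m east.
Residual distance = √(20.5² + (-4.7)²) = 21.1 m.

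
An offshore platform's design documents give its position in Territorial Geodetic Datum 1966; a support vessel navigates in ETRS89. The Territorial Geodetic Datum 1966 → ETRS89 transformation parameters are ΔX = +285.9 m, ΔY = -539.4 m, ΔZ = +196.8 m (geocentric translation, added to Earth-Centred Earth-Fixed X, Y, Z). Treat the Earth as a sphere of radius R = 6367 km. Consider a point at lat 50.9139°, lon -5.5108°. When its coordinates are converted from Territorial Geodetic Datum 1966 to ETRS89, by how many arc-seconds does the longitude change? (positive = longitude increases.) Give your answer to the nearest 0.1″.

sin φ = 0.776199, cos φ = 0.630488, sin λ = -0.096033, cos λ = 0.995378.
East component: ΔE = −sin λ·ΔX + cos λ·ΔY = −(-0.096033)(285.9) + (0.995378)(-539.4) = -509.45 m.
1° of latitude spans πR/180 = 111125 m; at latitude φ, 1° of longitude spans that × cos φ = 70063.0 m, so Δλ = -509.45 / 70063.0 × 3600 = -26.177″.

Δλ = -26.2″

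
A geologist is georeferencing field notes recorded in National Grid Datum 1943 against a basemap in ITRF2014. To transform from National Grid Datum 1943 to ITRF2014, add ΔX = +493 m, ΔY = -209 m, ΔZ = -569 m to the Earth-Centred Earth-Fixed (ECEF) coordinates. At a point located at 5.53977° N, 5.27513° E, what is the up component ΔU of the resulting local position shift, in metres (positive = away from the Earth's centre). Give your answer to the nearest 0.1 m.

ΔU = 414.6 m

At φ = 5.53977°, λ = 5.27513°: sin φ = 0.096537, cos φ = 0.995329, sin λ = 0.091938, cos λ = 0.995765.
ΔU = cos φ cos λ·ΔX + cos φ sin λ·ΔY + sin φ·ΔZ = (0.995329)(0.995765)(493) + (0.995329)(0.091938)(-209) + (0.096537)(-569) = 414.56 m.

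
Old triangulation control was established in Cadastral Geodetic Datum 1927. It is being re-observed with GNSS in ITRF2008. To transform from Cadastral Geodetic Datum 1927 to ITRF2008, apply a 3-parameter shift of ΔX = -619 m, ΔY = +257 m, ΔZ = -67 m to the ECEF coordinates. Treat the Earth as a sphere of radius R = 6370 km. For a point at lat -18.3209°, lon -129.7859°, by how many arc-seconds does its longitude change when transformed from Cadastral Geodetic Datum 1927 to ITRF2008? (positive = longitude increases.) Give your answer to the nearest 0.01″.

Δλ = -21.83″

sin φ = -0.314339, cos φ = 0.949311, sin λ = -0.768441, cos λ = -0.639921.
East component: ΔE = −sin λ·ΔX + cos λ·ΔY = −(-0.768441)(-619) + (-0.639921)(257) = -640.12 m.
1° of latitude spans πR/180 = 111177 m; at latitude φ, 1° of longitude spans that × cos φ = 105542.0 m, so Δλ = -640.12 / 105542.0 × 3600 = -21.834″.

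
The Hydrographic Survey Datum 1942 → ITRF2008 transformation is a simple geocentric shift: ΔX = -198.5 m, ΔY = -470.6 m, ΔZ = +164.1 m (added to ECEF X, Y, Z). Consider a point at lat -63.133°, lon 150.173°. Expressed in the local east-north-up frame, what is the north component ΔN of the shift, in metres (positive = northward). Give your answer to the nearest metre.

ΔN = 19 m

At φ = -63.133°, λ = 150.173°: sin φ = -0.892058, cos φ = 0.451921, sin λ = 0.497383, cos λ = -0.867531.
ΔN = −sin φ cos λ·ΔX − sin φ sin λ·ΔY + cos φ·ΔZ = −(-0.892058)(-0.867531)(-198.5) − (-0.892058)(0.497383)(-470.6) + (0.451921)(164.1) = 18.97 m.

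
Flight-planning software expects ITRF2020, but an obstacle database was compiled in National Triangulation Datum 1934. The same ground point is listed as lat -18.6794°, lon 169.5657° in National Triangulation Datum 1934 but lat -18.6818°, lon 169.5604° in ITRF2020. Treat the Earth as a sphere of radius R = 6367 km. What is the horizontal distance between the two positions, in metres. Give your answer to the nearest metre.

618 m

Δφ = -18.6818° − -18.6794° = -0.0024°; Δλ = 169.5604° − 169.5657° = -0.0053°.
1° along a meridian = πR/180 = 111125 m.
ΔN = Δφ × 111125 = -266.7 m; ΔE = Δλ × 111125 × cos(-18.6794°) = -0.0053 × 111125 × 0.947325 = -557.9 m.
Distance = √(ΔE² + ΔN²) = √((-557.9)² + (-266.7)²) = 618.4 m.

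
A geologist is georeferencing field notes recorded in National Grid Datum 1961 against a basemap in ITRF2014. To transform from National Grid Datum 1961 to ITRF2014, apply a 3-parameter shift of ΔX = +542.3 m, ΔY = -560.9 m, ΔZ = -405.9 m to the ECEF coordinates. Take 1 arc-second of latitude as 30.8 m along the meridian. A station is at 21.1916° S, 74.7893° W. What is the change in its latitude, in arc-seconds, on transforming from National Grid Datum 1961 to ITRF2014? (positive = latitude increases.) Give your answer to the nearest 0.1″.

sin φ = -0.361488, cos φ = 0.932377, sin λ = -0.964968, cos λ = 0.262369.
North component: ΔN = −sin φ cos λ·ΔX − sin φ sin λ·ΔY + cos φ·ΔZ = −(-0.361488)(0.262369)(542.3) − (-0.361488)(-0.964968)(-560.9) + (0.932377)(-405.9) = -131.36 m.
1° of latitude spans 3600 × 30.80 = 110880 m, so Δφ = -131.36 / 110880 × 3600 = -4.265″.

Δφ = -4.3″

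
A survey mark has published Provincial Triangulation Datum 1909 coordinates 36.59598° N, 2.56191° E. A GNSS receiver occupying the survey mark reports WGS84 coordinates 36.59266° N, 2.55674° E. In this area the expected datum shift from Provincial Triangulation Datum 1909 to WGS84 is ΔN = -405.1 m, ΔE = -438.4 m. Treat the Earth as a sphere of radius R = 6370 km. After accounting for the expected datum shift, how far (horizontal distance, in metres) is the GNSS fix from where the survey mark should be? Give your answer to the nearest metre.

43 m

Observed coordinate differences: Δφ = -0.00332°, Δλ = -0.00517°.
Converting to metres (1° lat = 111177 m, cos φ = 0.802859): observed ΔN = -369.1 m, observed ΔE = -461.5 m.
Subtracting the expected shift leaves a residual of -369.1 − (-405.1) = 36.0 m north and -461.5 − (-438.4) = -23.1 m east.
Residual distance = √(36.0² + (-23.1)²) = 42.8 m.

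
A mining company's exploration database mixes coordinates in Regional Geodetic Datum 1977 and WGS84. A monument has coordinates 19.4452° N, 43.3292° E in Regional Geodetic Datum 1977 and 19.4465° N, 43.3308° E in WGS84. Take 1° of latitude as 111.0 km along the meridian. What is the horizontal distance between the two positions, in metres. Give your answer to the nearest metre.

Δφ = 19.4465° − 19.4452° = +0.0013°; Δλ = 43.3308° − 43.3292° = +0.0016°.
ΔN = Δφ × 111000 = 144.3 m; ΔE = Δλ × 111000 × cos(19.4452°) = +0.0016 × 111000 × 0.942960 = 167.5 m.
Distance = √(ΔE² + ΔN²) = √(167.5² + 144.3²) = 221.1 m.

221 m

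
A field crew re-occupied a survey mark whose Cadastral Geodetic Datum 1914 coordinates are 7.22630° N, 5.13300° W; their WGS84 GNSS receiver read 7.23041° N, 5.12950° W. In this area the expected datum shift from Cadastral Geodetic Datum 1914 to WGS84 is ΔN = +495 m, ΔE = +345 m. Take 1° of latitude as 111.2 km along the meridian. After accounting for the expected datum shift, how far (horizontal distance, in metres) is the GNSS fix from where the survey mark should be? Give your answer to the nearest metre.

56 m

Observed coordinate differences: Δφ = +0.00411°, Δλ = +0.00350°.
Converting to metres (1° lat = 111200 m, cos φ = 0.992057): observed ΔN = 457.0 m, observed ΔE = 386.1 m.
Subtracting the expected shift leaves a residual of 457.0 − (495) = -38.0 m north and 386.1 − (345) = 41.1 m east.
Residual distance = √((-38.0)² + 41.1²) = 56.0 m.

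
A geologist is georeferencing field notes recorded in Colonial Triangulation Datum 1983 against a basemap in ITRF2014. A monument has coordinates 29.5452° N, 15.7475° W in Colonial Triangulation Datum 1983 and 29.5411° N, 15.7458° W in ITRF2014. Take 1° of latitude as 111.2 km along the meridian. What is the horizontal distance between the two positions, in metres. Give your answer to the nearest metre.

485 m

Δφ = 29.5411° − 29.5452° = -0.0041°; Δλ = -15.7458° − -15.7475° = +0.0017°.
ΔN = Δφ × 111200 = -455.9 m; ΔE = Δλ × 111200 × cos(29.5452°) = +0.0017 × 111200 × 0.869967 = 164.5 m.
Distance = √(ΔE² + ΔN²) = √(164.5² + (-455.9)²) = 484.7 m.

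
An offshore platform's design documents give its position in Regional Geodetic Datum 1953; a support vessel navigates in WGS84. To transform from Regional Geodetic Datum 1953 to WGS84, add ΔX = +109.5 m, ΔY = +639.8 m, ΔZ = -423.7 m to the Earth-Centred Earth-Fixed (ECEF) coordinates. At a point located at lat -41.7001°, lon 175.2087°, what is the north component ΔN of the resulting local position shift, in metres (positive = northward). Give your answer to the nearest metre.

The local north axis is (−sin φ cos λ, −sin φ sin λ, cos φ), giving ΔN = -72.588 + 35.550 − 316.350 = -353.39 m.

ΔN = -353 m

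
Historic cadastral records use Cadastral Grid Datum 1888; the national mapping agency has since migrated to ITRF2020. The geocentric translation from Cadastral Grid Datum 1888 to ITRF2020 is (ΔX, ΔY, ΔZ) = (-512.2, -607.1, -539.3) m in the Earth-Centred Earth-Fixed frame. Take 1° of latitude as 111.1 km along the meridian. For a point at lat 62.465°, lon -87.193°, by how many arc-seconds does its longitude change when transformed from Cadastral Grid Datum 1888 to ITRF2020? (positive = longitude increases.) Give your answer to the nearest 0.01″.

Δλ = -37.94″

sin φ = 0.886729, cos φ = 0.462290, sin λ = -0.998800, cos λ = 0.048972.
East component: ΔE = −sin λ·ΔX + cos λ·ΔY = −(-0.998800)(-512.2) + (0.048972)(-607.1) = -541.32 m.
1° of latitude spans 111100 m; at latitude φ, 1° of longitude spans that × cos φ = 51360.5 m, so Δλ = -541.32 / 51360.5 × 3600 = -37.942″.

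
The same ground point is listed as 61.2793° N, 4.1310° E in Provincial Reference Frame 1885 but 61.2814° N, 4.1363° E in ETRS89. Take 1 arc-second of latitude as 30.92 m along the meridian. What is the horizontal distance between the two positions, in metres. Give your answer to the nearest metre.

367 m

Δφ = 61.2814° − 61.2793° = +0.0021°; Δλ = 4.1363° − 4.1310° = +0.0053°.
1° of latitude = 3600 × 30.92 = 111312 m.
ΔN = Δφ × 111312 = 233.8 m; ΔE = Δλ × 111312 × cos(61.2793°) = +0.0053 × 111312 × 0.480540 = 283.5 m.
Distance = √(ΔE² + ΔN²) = √(283.5² + 233.8²) = 367.4 m.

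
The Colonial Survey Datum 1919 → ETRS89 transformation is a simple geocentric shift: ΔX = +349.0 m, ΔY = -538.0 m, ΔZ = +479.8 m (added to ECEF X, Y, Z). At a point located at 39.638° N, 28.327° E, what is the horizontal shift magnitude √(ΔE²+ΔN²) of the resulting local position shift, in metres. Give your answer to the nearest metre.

The local east axis at (φ, λ) is (−sin λ, cos λ, 0), so ΔE = −sin(28.327°)·349.0 + cos(28.327°)·(-538.0) = -639.18 m.
The local north axis is (−sin φ cos λ, −sin φ sin λ, cos φ), giving ΔN = -195.979 + 162.854 + 369.489 = 336.36 m.
Horizontal magnitude = √(ΔE² + ΔN²) = √((-639.18)² + 336.36²) = 722.28 m.

722 m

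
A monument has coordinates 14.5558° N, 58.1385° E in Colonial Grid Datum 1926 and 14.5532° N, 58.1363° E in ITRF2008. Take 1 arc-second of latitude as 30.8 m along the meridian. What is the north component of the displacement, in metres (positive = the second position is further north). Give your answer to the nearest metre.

Δφ = 14.5532° − 14.5558° = -0.0026°; Δλ = 58.1363° − 58.1385° = -0.0022°.
1° of latitude = 3600 × 30.80 = 110880 m.
ΔN = Δφ × 110880 = -288.3 m; ΔE = Δλ × 110880 × cos(14.5558°) = -0.0022 × 110880 × 0.967903 = -236.1 m.

ΔN = -288 m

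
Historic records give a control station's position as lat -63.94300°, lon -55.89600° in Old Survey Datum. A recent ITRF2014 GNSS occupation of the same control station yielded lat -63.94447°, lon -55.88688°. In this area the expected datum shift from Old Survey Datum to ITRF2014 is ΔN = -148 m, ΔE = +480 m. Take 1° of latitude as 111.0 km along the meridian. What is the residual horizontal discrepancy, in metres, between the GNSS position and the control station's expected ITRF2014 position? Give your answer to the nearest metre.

38 m

Observed coordinate differences: Δφ = -0.00147°, Δλ = +0.00912°.
Converting to metres (1° lat = 111000 m, cos φ = 0.439265): observed ΔN = -163.2 m, observed ΔE = 444.7 m.
Subtracting the expected shift leaves a residual of -163.2 − (-148) = -15.2 m north and 444.7 − (480) = -35.3 m east.
Residual distance = √((-15.2)² + (-35.3)²) = 38.4 m.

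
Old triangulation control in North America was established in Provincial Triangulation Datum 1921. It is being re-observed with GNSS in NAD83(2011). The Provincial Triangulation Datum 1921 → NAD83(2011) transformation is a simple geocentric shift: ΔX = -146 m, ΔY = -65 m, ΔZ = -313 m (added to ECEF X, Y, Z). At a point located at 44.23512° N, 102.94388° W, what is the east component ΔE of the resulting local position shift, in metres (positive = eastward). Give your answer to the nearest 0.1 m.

ΔE = -127.7 m

The local east axis at (φ, λ) is (−sin λ, cos λ, 0), so ΔE = −sin(-102.94388°)·(-146) + cos(-102.94388°)·(-65) = -127.73 m.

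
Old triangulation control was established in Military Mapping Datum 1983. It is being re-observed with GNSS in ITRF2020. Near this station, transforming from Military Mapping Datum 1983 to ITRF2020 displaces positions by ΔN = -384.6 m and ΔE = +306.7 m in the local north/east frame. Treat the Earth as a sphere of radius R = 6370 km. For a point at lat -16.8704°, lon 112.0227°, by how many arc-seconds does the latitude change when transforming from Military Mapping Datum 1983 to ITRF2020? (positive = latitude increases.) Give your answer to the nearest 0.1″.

On a sphere of radius R, 1 rad of latitude = R, so Δφ = ΔN / R = -384.6 / 6370000 = -6.0377e-05 rad = -12.454″.

Δφ = -12.5″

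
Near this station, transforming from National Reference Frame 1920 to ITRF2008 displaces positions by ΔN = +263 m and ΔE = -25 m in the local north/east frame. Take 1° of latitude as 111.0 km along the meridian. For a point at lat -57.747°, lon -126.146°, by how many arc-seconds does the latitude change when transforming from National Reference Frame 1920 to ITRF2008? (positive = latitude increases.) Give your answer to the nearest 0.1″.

1° of latitude = 111.0 km, so Δφ = 263.0 / 111000 = 0.0023694° = 8.530″.

Δφ = 8.5″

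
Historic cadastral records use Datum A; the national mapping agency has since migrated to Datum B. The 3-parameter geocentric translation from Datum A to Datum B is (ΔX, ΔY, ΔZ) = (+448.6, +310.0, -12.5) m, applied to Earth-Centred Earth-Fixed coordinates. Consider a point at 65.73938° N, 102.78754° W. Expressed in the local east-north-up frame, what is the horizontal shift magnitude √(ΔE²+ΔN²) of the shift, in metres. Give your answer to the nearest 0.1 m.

At φ = 65.73938°, λ = -102.78754°: sin φ = 0.911686, cos φ = 0.410888, sin λ = -0.975198, cos λ = -0.221336.
ΔE = −sin λ·ΔX + cos λ·ΔY = −(-0.975198)·(448.6) + (-0.221336)·(310.0) = 368.86 m.
ΔN = −sin φ cos λ·ΔX − sin φ sin λ·ΔY + cos φ·ΔZ = −(0.911686)(-0.221336)(448.6) − (0.911686)(-0.975198)(310.0) + (0.410888)(-12.5) = 361.00 m.
Horizontal magnitude = √(ΔE² + ΔN²) = √(368.86² + 361.00²) = 516.12 m.

516.1 m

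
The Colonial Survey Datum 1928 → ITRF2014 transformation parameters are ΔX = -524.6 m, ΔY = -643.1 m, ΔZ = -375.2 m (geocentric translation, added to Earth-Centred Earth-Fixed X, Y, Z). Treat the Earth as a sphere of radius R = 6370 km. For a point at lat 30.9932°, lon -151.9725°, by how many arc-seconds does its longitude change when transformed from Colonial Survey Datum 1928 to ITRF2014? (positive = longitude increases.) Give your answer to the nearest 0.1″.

sin φ = 0.514936, cos φ = 0.857228, sin λ = -0.469895, cos λ = -0.882722.
East component: ΔE = −sin λ·ΔX + cos λ·ΔY = −(-0.469895)(-524.6) + (-0.882722)(-643.1) = 321.17 m.
1° of latitude spans πR/180 = 111177 m; at latitude φ, 1° of longitude spans that × cos φ = 95304.5 m, so Δλ = 321.17 / 95304.5 × 3600 = 12.132″.

Δλ = 12.1″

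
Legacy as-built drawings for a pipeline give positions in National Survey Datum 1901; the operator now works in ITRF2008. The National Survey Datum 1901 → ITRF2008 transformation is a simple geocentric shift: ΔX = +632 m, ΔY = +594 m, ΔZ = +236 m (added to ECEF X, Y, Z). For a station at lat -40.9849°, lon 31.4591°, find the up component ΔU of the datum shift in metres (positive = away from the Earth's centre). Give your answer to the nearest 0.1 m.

At φ = -40.9849°, λ = 31.4591°: sin φ = -0.655860, cos φ = 0.754882, sin λ = 0.521890, cos λ = 0.853013.
ΔU = cos φ cos λ·ΔX + cos φ sin λ·ΔY + sin φ·ΔZ = (0.754882)(0.853013)(632) + (0.754882)(0.521890)(594) + (-0.655860)(236) = 486.19 m.

ΔU = 486.2 m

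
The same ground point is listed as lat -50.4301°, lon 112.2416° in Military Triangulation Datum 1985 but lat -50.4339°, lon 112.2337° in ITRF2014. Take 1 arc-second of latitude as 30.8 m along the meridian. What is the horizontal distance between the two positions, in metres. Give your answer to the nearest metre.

Δφ = -50.4339° − -50.4301° = -0.0038°; Δλ = 112.2337° − 112.2416° = -0.0079°.
1° of latitude = 3600 × 30.80 = 110880 m.
ΔN = Δφ × 110880 = -421.3 m; ΔE = Δλ × 110880 × cos(-50.4301°) = -0.0079 × 110880 × 0.637019 = -558.0 m.
Distance = √(ΔE² + ΔN²) = √((-558.0)² + (-421.3)²) = 699.2 m.

699 m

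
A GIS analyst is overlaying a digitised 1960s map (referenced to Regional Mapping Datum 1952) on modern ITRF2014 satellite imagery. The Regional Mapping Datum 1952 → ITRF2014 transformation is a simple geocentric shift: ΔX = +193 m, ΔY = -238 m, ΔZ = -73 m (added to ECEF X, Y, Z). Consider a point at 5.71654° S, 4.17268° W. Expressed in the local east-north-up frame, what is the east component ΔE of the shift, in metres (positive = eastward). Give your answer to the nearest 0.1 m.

ΔE = -223.3 m

The local east axis at (φ, λ) is (−sin λ, cos λ, 0), so ΔE = −sin(-4.17268°)·193 + cos(-4.17268°)·(-238) = -223.33 m.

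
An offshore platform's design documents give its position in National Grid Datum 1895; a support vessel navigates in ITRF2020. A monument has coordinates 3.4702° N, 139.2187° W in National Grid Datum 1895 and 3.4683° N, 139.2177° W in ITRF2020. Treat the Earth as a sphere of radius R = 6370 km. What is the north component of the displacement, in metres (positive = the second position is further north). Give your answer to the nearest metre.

Δφ = 3.4683° − 3.4702° = -0.0019°; Δλ = -139.2177° − -139.2187° = +0.0010°.
1° along a meridian = πR/180 = 111177 m.
ΔN = Δφ × 111177 = -211.2 m; ΔE = Δλ × 111177 × cos(3.4702°) = +0.0010 × 111177 × 0.998166 = 111.0 m.

ΔN = -211 m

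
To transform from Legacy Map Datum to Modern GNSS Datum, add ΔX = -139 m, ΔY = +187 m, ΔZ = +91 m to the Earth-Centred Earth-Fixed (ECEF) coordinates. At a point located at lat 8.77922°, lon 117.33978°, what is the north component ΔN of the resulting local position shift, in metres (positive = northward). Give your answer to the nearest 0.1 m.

ΔN = 54.8 m

The local north axis is (−sin φ cos λ, −sin φ sin λ, cos φ), giving ΔN = -9.743 − 25.353 + 89.934 = 54.84 m.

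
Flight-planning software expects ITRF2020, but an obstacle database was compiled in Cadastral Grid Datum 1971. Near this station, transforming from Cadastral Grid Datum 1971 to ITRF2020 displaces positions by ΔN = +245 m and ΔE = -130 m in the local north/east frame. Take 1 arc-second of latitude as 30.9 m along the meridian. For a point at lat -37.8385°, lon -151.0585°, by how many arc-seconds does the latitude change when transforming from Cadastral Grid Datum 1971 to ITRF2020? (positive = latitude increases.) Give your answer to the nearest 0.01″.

1″ of latitude = 30.90 m, so Δφ = 245.0 / 30.90 = 7.929″.

Δφ = 7.93″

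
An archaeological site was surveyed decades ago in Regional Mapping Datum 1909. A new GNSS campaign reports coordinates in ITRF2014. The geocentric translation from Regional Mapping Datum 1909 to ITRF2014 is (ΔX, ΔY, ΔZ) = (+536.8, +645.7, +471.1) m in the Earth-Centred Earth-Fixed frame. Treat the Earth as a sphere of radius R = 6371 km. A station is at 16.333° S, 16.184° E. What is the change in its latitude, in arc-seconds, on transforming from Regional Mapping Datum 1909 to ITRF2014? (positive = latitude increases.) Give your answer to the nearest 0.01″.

Δφ = 20.97″

sin φ = -0.281219, cos φ = 0.959643, sin λ = 0.278723, cos λ = 0.960372.
North component: ΔN = −sin φ cos λ·ΔX − sin φ sin λ·ΔY + cos φ·ΔZ = −(-0.281219)(0.960372)(536.8) − (-0.281219)(0.278723)(645.7) + (0.959643)(471.1) = 647.68 m.
1° of latitude spans πR/180 = 111195 m, so Δφ = 647.68 / 111195 × 3600 = 20.969″.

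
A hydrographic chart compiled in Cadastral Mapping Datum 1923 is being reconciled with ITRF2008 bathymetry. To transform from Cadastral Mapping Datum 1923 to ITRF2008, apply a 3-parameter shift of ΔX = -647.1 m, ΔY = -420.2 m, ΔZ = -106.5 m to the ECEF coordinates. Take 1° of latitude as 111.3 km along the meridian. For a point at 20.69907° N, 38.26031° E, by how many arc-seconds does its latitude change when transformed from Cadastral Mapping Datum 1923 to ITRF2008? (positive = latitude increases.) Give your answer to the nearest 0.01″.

Δφ = 5.56″

sin φ = 0.353460, cos φ = 0.935450, sin λ = 0.619235, cos λ = 0.785206.
North component: ΔN = −sin φ cos λ·ΔX − sin φ sin λ·ΔY + cos φ·ΔZ = −(0.353460)(0.785206)(-647.1) − (0.353460)(0.619235)(-420.2) + (0.935450)(-106.5) = 171.94 m.
1° of latitude spans 111300 m, so Δφ = 171.94 / 111300 × 3600 = 5.561″.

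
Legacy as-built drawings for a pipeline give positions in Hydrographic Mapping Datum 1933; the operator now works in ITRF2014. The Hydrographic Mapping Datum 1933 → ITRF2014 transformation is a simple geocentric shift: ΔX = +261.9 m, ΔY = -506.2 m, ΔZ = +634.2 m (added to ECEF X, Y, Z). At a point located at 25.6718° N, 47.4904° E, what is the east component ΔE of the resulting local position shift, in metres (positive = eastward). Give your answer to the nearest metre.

The local east axis at (φ, λ) is (−sin λ, cos λ, 0), so ΔE = −sin(47.4904°)·261.9 + cos(47.4904°)·(-506.2) = -535.11 m.

ΔE = -535 m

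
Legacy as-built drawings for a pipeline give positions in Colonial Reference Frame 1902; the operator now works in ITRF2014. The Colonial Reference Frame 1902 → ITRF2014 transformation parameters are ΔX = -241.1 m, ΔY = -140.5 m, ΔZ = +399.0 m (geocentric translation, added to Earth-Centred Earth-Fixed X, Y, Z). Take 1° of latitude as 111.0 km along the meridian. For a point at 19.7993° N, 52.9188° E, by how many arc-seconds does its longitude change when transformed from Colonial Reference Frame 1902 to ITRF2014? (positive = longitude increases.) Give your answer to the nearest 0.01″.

sin φ = 0.338726, cos φ = 0.940885, sin λ = 0.797782, cos λ = 0.602946.
East component: ΔE = −sin λ·ΔX + cos λ·ΔY = −(0.797782)(-241.1) + (0.602946)(-140.5) = 107.63 m.
1° of latitude spans 111000 m; at latitude φ, 1° of longitude spans that × cos φ = 104438.2 m, so Δλ = 107.63 / 104438.2 × 3600 = 3.710″.

Δλ = 3.71″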